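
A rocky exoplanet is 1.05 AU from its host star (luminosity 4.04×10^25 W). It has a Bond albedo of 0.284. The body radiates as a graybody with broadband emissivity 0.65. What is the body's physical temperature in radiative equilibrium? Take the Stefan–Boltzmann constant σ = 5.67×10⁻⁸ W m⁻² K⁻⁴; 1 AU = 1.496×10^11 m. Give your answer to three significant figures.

Orbital distance: d = 1.05 AU = 1.571×10^11 m.
S = L/(4πd²) = 130.3 W m⁻².
Averaging over the sphere, the absorbed flux is S(1−α)/4 = 23.32 W m⁻².
Radiative balance εσT⁴ = 23.32 gives T = [23.32/(0.65·σ)]^(1/4) = 158.6 K.

159 kelvin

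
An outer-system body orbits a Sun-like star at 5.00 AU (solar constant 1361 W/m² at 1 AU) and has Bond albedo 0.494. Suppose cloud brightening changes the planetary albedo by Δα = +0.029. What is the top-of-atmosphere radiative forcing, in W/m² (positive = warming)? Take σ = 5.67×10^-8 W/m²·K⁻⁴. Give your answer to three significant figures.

Flux at the orbit: S = 1361/(5.00)² = 54.44 W/m².
The change in absorbed flux is Δ[S(1−α)/4] = −SΔα/4 = -0.3947 W/m².

-0.395 W/m²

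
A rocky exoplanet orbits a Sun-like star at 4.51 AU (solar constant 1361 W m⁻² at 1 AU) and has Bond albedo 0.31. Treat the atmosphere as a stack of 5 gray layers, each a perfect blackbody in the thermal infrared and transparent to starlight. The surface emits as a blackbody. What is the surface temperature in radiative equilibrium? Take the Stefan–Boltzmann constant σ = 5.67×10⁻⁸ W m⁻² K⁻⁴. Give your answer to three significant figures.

Irradiance scales as 1/d², so S = 1361 W m⁻² × (1/4.51)² = 66.91 W m⁻².
The effective emission temperature is T_e = [S(1−α)/(4σ)]^¼ = 119.4 K.
Layer-by-layer balance gives σT_s⁴ = (N+1)σT_e⁴, so T_s = 6^¼·119.4 = 186.9 K.

187 K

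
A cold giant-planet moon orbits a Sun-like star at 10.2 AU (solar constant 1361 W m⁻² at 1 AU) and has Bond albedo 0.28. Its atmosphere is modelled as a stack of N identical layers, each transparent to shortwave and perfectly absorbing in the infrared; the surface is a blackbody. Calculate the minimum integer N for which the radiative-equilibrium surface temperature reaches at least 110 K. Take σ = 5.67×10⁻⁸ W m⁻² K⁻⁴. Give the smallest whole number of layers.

Irradiance scales as 1/d², so S = 1361 W m⁻² × (1/10.2)² = 13.08 W m⁻².
Top-of-atmosphere balance: σT_e⁴ = S(1−α)/4 = 2.355 W m⁻² → T_e = 80.28 K.
Need (N+1)T_e⁴ ≥ T_s⁴, i.e. N+1 ≥ (110/80.28)⁴ = 3.526.
So N ≥ 2.526; the smallest integer is N = 3.

3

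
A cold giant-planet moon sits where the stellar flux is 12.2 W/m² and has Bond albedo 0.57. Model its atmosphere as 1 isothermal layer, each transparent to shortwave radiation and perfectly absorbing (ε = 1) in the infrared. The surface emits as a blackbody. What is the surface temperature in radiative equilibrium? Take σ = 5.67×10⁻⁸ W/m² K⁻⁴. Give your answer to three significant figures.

82.5 kelvin

The effective emission temperature is T_e = [S(1−α)/(4σ)]^¼ = 69.35 K.
Layer-by-layer balance gives σT_s⁴ = (N+1)σT_e⁴, so T_s = 2^¼·69.35 = 82.47 K.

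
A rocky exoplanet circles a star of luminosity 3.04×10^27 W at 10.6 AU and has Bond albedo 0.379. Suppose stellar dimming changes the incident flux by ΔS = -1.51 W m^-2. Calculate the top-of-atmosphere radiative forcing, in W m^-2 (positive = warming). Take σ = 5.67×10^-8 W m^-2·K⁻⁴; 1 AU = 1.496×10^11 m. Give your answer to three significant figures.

Orbital distance: d = 10.6 AU = 1.586×10^12 m.
Flux at the orbit: S = L/(4πd²) = 3.04×10^27/(4π·(1.59×10^12)²) = 96.20 W m^-2.
TOA radiative forcing: ΔF = (1−α)ΔS/4 = 0.621·(-1.51)/4 = -0.2344 W m^-2.

-0.234 W m^-2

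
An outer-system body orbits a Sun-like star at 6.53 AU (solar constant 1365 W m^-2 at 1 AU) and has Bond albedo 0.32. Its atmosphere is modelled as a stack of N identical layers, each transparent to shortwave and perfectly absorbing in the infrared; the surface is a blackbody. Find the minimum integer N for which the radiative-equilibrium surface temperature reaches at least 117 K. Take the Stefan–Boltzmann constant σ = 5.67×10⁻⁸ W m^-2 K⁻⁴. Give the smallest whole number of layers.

1

Irradiance scales as 1/d², so S = 1365 W m^-2 × (1/6.53)² = 32.01 W m^-2.
Top-of-atmosphere balance: σT_e⁴ = S(1−α)/4 = 5.442 W m^-2 → T_e = 98.98 K.
Need (N+1)T_e⁴ ≥ T_s⁴, i.e. N+1 ≥ (117/98.98)⁴ = 1.952.
Rounding up, N = 1.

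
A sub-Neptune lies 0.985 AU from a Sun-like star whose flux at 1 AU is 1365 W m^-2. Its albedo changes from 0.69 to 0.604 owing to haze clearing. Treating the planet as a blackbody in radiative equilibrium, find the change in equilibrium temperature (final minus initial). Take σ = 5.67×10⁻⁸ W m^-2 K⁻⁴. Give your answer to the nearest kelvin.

Irradiance scales as 1/d², so S = 1365 W m^-2 × (1/0.985)² = 1407 W m^-2.
Before: T₁ = [1407·0.31/(4σ)]^(1/4) = 209.4 K.
Final:   T₂ = [S(1−0.604)/(4σ)]^(1/4) = 222.6 K.
ΔT = T₂ − T₁ = 13.22 K.

13 K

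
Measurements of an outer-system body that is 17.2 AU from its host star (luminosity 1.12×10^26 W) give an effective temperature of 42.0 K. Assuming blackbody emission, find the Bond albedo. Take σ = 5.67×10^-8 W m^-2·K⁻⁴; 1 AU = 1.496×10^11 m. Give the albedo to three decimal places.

d = 17.2 × 1.496×10^11 m = 2.573×10^12 m.
Flux at the orbit: S = L/(4πd²) = 1.12×10^26/(4π·(2.57×10^12)²) = 1.346 W m^-2.
From σT⁴ = S(1−α)/4 we invert for α: 1−α = 4σT⁴/S.
4σT⁴ = 4·5.67×10⁻⁸·(42.0)⁴ = 0.7057 W m^-2.
Hence α = 1 − 0.7057/1.346 = 0.4757.

0.476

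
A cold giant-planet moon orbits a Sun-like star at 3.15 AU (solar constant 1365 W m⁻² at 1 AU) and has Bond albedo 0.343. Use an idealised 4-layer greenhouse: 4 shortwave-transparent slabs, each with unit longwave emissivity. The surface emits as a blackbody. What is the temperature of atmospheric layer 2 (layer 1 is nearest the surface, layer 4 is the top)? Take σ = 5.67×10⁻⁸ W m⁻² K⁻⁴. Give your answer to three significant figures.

186 K

By the inverse-square law, S = 1365/3.15² = 137.6 W m⁻².
The effective emission temperature is T_e = [S(1−α)/(4σ)]^¼ = 141.3 K.
The net upward flux σT_e⁴ is constant between every pair of levels, so T_k⁴ = (N+1−k)T_e⁴.
With k = 2: T_2 = (4+1−2)^¼·141.3 K = 185.9 K.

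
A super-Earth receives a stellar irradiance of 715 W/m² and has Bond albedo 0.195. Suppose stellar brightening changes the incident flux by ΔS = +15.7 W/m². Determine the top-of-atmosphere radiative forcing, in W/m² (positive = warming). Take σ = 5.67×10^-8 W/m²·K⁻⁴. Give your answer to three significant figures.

ΔF = Δ[S(1−α)]/4 = (1−0.195)·+15.7/4 = 3.160 W/m².

3.16 W/m²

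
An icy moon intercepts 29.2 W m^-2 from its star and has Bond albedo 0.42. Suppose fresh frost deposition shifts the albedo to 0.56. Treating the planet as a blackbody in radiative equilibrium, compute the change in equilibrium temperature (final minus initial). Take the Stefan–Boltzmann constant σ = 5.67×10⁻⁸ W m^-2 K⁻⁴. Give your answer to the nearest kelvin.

With α = 0.42, T₁ = 92.96 K.
With α = 0.56, T₂ = 86.76 K.
ΔT = T₂ − T₁ = -6.203 K.

-6 K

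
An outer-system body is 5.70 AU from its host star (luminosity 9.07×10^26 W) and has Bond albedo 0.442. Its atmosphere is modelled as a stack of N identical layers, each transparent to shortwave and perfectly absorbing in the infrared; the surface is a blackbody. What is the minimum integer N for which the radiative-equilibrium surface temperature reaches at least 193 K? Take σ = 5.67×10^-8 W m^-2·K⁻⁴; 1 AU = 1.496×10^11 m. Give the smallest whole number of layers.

Orbital distance: d = 5.70 AU = 8.527×10^11 m.
S = L/(4πd²) = 99.26 W m^-2.
OLR = S(1−α)/4 = 13.85 W m^-2; the top layer radiates at T_e = 125.0 K.
Need (N+1)T_e⁴ ≥ T_s⁴, i.e. N+1 ≥ (193/125.0)⁴ = 5.681.
Rounding up, N = 5.

5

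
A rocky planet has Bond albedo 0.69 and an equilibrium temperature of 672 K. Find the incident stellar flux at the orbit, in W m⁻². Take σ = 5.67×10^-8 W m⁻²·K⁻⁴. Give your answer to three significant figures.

1.49×10^5 W m⁻²

From S(1−α)/4 = σT⁴: S = 4σT⁴/(1−α).
The emitted flux is σT⁴ = 11560 W m⁻².
S = 4·11560/0.31 = 1.492×10^5 W m⁻².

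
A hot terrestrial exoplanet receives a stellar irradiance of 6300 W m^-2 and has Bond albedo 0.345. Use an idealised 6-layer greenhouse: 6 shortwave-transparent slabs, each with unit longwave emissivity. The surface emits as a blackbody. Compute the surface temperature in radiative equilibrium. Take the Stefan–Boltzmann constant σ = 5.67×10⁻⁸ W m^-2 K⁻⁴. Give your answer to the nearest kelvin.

597 K

OLR = S(1−α)/4 = 1032 W m^-2; the top layer radiates at T_e = 367.3 K.
For an N-layer opaque stack, T_s⁴ = (N+1)T_e⁴, hence T_s = (7)^(1/4)×367.3 K = 597.4 K.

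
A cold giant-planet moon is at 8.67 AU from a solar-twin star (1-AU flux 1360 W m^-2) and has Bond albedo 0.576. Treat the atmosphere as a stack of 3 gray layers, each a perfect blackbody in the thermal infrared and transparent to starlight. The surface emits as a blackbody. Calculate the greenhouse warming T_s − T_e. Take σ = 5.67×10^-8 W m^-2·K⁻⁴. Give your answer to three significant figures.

31.6 K

Irradiance scales as 1/d², so S = 1360 W m^-2 × (1/8.67)² = 18.09 W m^-2.
The effective emission temperature is T_e = [S(1−α)/(4σ)]^¼ = 76.26 K.
Surface: T_s = (4)^¼·T_e = 107.9 K.
Warming: T_s − T_e = 31.59 K.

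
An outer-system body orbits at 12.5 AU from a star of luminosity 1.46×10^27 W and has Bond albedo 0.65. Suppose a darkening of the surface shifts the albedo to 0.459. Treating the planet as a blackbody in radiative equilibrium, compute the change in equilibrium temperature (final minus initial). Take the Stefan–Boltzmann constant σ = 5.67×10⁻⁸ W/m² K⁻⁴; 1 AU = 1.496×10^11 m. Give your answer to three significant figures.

Orbital distance: d = 12.5 AU = 1.870×10^12 m.
S = L/(4πd²) = 33.22 W/m².
With α = 0.65, T₁ = 84.62 K.
Final:   T₂ = [S(1−0.459)/(4σ)]^(1/4) = 94.35 K.
ΔT = T₂ − T₁ = 9.733 K.

9.73 K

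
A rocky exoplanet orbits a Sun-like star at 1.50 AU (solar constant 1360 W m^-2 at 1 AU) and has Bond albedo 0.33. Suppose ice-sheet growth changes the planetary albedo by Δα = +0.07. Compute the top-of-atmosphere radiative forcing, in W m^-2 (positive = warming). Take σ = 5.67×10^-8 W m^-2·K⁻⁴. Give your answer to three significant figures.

-10.6 W m^-2

By the inverse-square law, S = 1360/1.50² = 604.4 W m^-2.
TOA radiative forcing: ΔF = −S·Δα/4 = −604.4·(+0.07)/4 = -10.58 W m^-2.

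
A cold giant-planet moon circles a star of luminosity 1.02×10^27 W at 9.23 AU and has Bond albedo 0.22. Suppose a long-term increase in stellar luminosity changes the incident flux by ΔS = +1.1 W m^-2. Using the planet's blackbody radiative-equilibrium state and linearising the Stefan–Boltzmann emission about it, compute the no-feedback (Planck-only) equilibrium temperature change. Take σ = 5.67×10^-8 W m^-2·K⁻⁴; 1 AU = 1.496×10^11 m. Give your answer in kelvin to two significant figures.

d = 9.23 × 1.496×10^11 m = 1.381×10^12 m.
Spreading L over a sphere of radius d: S = 1.02×10^27/(4π·1.38×10^12²) = 42.57 W m^-2.
The baseline emission temperature is T_e = 110.0 K.
ΔF = Δ[S(1−α)]/4 = (1−0.22)·+1.1/4 = 0.2145 W m^-2.
The Planck feedback parameter is 4σT_e³ = 0.3019 W m^-2/K.
Hence the no-feedback warming is ΔF/(4σT_e³) = 0.711 K.

0.71 K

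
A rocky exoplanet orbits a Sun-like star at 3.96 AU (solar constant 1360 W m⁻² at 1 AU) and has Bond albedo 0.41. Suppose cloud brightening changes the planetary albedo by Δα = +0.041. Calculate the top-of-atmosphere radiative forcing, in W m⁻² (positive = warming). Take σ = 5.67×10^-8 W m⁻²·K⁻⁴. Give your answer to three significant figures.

Irradiance scales as 1/d², so S = 1360 W m⁻² × (1/3.96)² = 86.73 W m⁻².
TOA radiative forcing: ΔF = −S·Δα/4 = −86.73·(+0.041)/4 = -0.8889 W m⁻².

-0.889 W m⁻²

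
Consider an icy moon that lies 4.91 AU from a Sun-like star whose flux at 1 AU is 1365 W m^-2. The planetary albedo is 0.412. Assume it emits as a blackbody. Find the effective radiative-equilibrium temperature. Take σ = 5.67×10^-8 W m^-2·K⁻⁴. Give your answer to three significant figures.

Irradiance scales as 1/d², so S = 1365 W m^-2 × (1/4.91)² = 56.62 W m^-2.
The planet absorbs (1−α)S over its disc πR² and re-emits over 4πR², so the mean absorbed flux is (1−0.412)·56.62/4 = 8.323 W m^-2.
Balancing against σT⁴: T = (8.323/5.67×10⁻⁸)^(1/4) = 110.1 K.

110 K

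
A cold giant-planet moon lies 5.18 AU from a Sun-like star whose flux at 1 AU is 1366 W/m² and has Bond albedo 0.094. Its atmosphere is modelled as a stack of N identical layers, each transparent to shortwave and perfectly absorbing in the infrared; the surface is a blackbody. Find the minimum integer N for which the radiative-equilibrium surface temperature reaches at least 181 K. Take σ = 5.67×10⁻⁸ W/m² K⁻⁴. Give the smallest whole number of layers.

Irradiance scales as 1/d², so S = 1366 W/m² × (1/5.18)² = 50.91 W/m².
OLR = S(1−α)/4 = 11.53 W/m²; the top layer radiates at T_e = 119.4 K.
T_s = (N+1)^(1/4)·T_e ≥ 181 K requires N+1 ≥ (T_s/T_e)⁴ = (181/119.4)⁴ = 5.278.
So N ≥ 4.278; the smallest integer is N = 5.

5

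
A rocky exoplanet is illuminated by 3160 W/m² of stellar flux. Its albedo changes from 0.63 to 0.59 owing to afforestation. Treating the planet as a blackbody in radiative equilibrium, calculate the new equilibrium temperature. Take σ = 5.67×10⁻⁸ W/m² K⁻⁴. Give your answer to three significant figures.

275 K

New equilibrium: T₂ = [(1−0.59)·3160/(4σ)]^(1/4) = 274.9 K.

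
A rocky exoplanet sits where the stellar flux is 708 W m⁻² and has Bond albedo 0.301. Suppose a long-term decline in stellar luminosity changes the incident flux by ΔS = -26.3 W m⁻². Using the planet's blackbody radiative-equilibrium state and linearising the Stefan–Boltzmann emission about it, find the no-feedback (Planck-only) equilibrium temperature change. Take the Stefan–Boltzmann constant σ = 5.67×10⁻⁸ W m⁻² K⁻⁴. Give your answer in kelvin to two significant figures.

-2.0 K

Unperturbed T_e = [708.0·(1−0.301)/(4σ)]^¼ = 216.1 K.
TOA radiative forcing: ΔF = (1−α)ΔS/4 = 0.699·(-26.3)/4 = -4.596 W m⁻².
The Planck feedback parameter is 4σT_e³ = 2.290 W m⁻²/K.
ΔT₀ = ΔF/λ_P = -4.596/2.290 = -2.01 K.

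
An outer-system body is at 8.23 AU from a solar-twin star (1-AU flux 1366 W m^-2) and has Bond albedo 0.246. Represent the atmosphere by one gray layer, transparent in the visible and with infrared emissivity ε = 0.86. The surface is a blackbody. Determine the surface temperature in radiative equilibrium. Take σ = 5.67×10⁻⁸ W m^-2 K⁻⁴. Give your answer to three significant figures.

Irradiance scales as 1/d², so S = 1366 W m^-2 × (1/8.23)² = 20.17 W m^-2.
The planet radiates to space at T_e = [S(1−α)/(4σ)]^(1/4) = 90.49 K.
For a single slab of emissivity ε, T_s⁴ = 2T_e⁴/(2−ε); thus T_s = 90.49·(1.754)^(1/4) = 104.1 K.

104 kelvin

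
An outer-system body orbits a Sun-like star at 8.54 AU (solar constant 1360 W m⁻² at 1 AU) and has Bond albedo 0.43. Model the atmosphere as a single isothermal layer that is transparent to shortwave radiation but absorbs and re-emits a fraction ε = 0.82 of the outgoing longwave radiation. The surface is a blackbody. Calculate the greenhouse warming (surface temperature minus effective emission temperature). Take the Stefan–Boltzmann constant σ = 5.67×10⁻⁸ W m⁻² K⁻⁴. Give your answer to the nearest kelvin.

By the inverse-square law, S = 1360/8.54² = 18.65 W m⁻².
The planet radiates to space at T_e = [S(1−α)/(4σ)]^(1/4) = 82.74 K.
The surface balance (absorbed SW + ε·downward IR = σT_s⁴) with T_a⁴ = T_s⁴/2 reduces to T_s = T_e·[2/(2−ε)]^¼ = 94.41 K.
The atmosphere warms the surface by 11.67 K.

12 K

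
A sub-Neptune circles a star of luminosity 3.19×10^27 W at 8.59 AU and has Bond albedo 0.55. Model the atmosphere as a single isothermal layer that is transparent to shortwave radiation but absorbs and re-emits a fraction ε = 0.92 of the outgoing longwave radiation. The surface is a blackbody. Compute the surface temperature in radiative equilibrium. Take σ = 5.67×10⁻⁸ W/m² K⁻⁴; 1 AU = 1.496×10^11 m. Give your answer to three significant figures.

d = 8.59 × 1.496×10^11 m = 1.285×10^12 m.
Spreading L over a sphere of radius d: S = 3.19×10^27/(4π·1.29×10^12²) = 153.7 W/m².
At the top of the atmosphere, σT_e⁴ = S(1−α)/4 = 17.29 W/m², giving T_e = 132.2 K.
For a single slab of emissivity ε, T_s⁴ = 2T_e⁴/(2−ε); thus T_s = 132.2·(1.852)^(1/4) = 154.2 K.

154 K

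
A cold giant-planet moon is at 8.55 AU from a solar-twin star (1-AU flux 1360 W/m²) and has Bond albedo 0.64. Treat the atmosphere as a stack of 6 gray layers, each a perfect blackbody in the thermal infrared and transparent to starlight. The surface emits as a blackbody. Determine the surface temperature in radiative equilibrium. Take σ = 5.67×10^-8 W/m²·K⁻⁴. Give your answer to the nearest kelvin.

120 K

By the inverse-square law, S = 1360/8.55² = 18.60 W/m².
The effective emission temperature is T_e = [S(1−α)/(4σ)]^¼ = 73.72 K.
For an N-layer opaque stack, T_s⁴ = (N+1)T_e⁴, hence T_s = (7)^(1/4)×73.72 K = 119.9 K.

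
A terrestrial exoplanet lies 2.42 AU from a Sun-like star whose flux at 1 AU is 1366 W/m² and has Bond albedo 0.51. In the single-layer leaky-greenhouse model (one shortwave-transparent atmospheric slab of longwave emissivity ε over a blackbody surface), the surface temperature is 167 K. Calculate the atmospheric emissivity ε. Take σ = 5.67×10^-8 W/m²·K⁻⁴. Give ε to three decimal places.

By the inverse-square law, S = 1366/2.42² = 233.2 W/m².
Effective temperature: T_e = [S(1−α)/(4σ)]^(1/4) = 149.8 K.
Since (2−ε)/2 = (T_e/T_s)⁴ = 0.6479, ε = 0.7042.

0.704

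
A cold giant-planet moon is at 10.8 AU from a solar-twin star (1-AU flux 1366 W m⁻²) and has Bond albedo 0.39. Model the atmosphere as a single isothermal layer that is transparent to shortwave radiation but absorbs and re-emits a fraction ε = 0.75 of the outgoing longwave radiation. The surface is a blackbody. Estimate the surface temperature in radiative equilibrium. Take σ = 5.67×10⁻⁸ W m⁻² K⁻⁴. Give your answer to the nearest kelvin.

84 kelvin

Irradiance scales as 1/d², so S = 1366 W m⁻² × (1/10.8)² = 11.71 W m⁻².
The planet radiates to space at T_e = [S(1−α)/(4σ)]^(1/4) = 74.92 K.
For a single slab of emissivity ε, T_s⁴ = 2T_e⁴/(2−ε); thus T_s = 74.92·(1.6)^(1/4) = 84.26 K.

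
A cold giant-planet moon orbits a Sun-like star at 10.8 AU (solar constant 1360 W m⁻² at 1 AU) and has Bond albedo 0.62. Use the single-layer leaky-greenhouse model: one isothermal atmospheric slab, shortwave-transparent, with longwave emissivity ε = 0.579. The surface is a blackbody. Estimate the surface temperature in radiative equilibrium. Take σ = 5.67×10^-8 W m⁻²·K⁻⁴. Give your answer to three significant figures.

Flux at the orbit: S = 1360/(10.8)² = 11.66 W m⁻².
At the top of the atmosphere, σT_e⁴ = S(1−α)/4 = 1.108 W m⁻², giving T_e = 66.48 K.
The surface balance (absorbed SW + ε·downward IR = σT_s⁴) with T_a⁴ = T_s⁴/2 reduces to T_s = T_e·[2/(2−ε)]^¼ = 72.41 K.

72.4 K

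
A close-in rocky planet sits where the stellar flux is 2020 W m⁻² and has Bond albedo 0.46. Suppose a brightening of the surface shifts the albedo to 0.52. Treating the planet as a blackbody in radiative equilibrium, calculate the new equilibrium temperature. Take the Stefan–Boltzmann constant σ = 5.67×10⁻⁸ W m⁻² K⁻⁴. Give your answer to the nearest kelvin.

256 K

With the new albedo, S(1−α₂)/4 = 242.4 W m⁻², so T₂ = 255.7 K.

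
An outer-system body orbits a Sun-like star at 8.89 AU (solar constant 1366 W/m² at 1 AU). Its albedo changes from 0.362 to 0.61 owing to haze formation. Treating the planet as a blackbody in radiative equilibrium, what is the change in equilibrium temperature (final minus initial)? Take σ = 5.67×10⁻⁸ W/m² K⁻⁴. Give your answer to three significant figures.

-9.67 K

Flux at the orbit: S = 1366/(8.89)² = 17.28 W/m².
With α = 0.362, T₁ = 83.50 K.
After:  T₂ = [17.28·0.39/(4σ)]^(1/4) = 73.84 K.
ΔT = T₂ − T₁ = -9.668 K.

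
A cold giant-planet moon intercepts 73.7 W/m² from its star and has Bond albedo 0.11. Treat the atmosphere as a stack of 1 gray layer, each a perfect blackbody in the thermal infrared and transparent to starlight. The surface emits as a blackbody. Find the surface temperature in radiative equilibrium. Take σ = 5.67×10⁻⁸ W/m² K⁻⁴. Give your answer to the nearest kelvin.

155 K

The effective emission temperature is T_e = [S(1−α)/(4σ)]^¼ = 130.4 K.
With N = 1 opaque layers, T_s = (N+1)^(1/4)·T_e = 2^(1/4)·130.4 = 155.1 K.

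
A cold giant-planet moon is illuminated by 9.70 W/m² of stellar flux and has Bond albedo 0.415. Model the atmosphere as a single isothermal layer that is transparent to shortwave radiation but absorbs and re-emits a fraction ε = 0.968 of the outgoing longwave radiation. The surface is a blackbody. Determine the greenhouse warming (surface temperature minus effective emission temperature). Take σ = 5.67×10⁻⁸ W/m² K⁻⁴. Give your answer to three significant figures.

12.7 K

Effective emission temperature (TOA balance): σT_e⁴ = S(1−α)/4 = 1.419 W/m² → T_e = 70.72 K.
Surface balance with a leaky layer gives σT_s⁴ = σT_e⁴·2/(2−ε), so T_s = T_e·[2/(2−0.968)]^(1/4) = 83.45 K.
Greenhouse warming: T_s − T_e = 12.72 K.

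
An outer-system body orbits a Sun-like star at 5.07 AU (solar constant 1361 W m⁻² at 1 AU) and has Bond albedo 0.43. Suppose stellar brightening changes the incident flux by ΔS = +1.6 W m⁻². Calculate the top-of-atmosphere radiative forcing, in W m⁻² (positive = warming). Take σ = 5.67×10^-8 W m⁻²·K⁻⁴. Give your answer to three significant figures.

Flux at the orbit: S = 1361/(5.07)² = 52.95 W m⁻².
ΔF = Δ[S(1−α)]/4 = (1−0.43)·+1.6/4 = 0.2280 W m⁻².

0.228 W m⁻²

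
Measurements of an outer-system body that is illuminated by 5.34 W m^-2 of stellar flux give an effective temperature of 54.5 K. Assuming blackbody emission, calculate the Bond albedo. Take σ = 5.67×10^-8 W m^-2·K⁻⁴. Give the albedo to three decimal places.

Energy balance: S(1−α)/4 = σT⁴, so 1−α = 4σT⁴/S.
4σT⁴ = 4·5.67×10⁻⁸·(54.5)⁴ = 2.001 W m^-2.
1−α = 2.001/5.340 = 0.3747, so α = 0.6253.

0.625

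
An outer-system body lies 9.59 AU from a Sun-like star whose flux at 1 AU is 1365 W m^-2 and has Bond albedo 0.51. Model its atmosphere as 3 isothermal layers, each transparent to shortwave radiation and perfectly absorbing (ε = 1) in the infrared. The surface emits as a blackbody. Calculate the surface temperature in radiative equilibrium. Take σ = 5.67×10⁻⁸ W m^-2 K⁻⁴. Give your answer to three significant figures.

106 K

By the inverse-square law, S = 1365/9.59² = 14.84 W m^-2.
Top-of-atmosphere balance: σT_e⁴ = S(1−α)/4 = 1.818 W m^-2 → T_e = 75.25 K.
For an N-layer opaque stack, T_s⁴ = (N+1)T_e⁴, hence T_s = (4)^(1/4)×75.25 K = 106.4 K.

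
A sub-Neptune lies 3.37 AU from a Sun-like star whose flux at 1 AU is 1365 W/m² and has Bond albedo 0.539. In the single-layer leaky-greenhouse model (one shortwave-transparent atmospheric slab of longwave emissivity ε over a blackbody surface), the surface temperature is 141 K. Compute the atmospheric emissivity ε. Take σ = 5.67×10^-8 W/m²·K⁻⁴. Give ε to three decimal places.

0.764

Flux at the orbit: S = 1365/(3.37)² = 120.2 W/m².
Effective temperature: T_e = [S(1−α)/(4σ)]^(1/4) = 125.0 K.
Inverting T_s⁴ = 2T_e⁴/(2−ε): (T_e/T_s)⁴ = 0.6181, so ε = 2(1 − 0.6181) = 0.7638.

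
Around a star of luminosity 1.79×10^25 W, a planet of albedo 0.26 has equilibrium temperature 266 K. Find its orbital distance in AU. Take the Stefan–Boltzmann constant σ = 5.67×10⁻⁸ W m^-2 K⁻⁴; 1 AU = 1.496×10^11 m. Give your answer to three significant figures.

0.204 AU

Energy balance gives S = 4σT⁴/(1−α) = 1534 W m^-2.
S = L/(4πd²) → d = √(L/4πS) = √(1.79×10^25/(4π·1534)) = 3.047×10^10 m = 0.2037 AU.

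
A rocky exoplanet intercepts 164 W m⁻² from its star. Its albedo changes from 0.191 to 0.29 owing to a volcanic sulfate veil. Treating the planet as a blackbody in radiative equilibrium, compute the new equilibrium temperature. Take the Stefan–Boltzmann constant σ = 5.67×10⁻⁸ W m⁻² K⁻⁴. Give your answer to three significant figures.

151 K

T₂ = [S(1−α₂)/(4σ)]^(1/4) = [164.0·0.71/(4σ)]^(1/4) = 150.5 K.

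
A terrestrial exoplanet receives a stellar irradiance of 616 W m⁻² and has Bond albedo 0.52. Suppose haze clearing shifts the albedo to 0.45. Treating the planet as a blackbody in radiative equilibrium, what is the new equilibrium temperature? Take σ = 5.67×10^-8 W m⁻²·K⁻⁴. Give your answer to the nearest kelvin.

197 K

New equilibrium: T₂ = [(1−0.45)·616.0/(4σ)]^(1/4) = 196.6 K.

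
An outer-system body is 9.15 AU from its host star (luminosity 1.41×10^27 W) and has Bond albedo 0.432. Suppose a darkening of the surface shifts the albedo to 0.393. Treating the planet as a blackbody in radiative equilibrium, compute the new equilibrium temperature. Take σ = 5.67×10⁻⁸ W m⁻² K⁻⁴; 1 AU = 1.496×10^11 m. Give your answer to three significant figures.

113 K

Orbital distance: d = 9.15 AU = 1.369×10^12 m.
Flux at the orbit: S = L/(4πd²) = 1.41×10^27/(4π·(1.37×10^12)²) = 59.88 W m⁻².
With the new albedo, S(1−α₂)/4 = 9.087 W m⁻², so T₂ = 112.5 K.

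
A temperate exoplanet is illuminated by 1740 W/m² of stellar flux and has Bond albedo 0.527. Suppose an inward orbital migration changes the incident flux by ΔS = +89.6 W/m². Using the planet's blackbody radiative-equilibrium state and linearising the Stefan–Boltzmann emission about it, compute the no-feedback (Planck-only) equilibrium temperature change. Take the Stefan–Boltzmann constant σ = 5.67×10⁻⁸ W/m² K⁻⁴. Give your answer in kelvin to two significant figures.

3.2 K

The baseline emission temperature is T_e = 245.4 K.
TOA radiative forcing: ΔF = (1−α)ΔS/4 = 0.473·(+89.6)/4 = 10.60 W/m².
Linearising σT⁴ gives d(σT⁴)/dT = 4σT_e³ = 3.353 W/m² per K.
So ΔT₀ = 10.60/3.353 = 3.16 K.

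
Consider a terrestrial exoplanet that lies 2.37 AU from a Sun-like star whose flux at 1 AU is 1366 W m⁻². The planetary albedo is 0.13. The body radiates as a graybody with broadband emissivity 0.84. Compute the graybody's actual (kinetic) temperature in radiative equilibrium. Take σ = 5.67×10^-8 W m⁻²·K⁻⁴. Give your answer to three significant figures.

183 kelvin

Irradiance scales as 1/d², so S = 1366 W m⁻² × (1/2.37)² = 243.2 W m⁻².
Absorbed flux (global mean): S(1−α)/4 = 243.2·0.87/4 = 52.89 W m⁻².
Equating to εσT⁴ with ε = 0.84: T = (52.89/0.84σ)^(1/4) = 182.6 K.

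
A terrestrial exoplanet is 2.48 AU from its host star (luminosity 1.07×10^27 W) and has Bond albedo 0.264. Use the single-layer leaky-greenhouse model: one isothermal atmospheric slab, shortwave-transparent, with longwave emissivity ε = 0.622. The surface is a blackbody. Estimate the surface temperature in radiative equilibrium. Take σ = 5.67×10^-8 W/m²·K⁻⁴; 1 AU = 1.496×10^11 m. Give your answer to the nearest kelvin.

232 K

d = 2.48 × 1.496×10^11 m = 3.710×10^11 m.
S = L/(4πd²) = 618.6 W/m².
Effective emission temperature (TOA balance): σT_e⁴ = S(1−α)/4 = 113.8 W/m² → T_e = 211.7 K.
For a single slab of emissivity ε, T_s⁴ = 2T_e⁴/(2−ε); thus T_s = 211.7·(1.451)^(1/4) = 232.3 K.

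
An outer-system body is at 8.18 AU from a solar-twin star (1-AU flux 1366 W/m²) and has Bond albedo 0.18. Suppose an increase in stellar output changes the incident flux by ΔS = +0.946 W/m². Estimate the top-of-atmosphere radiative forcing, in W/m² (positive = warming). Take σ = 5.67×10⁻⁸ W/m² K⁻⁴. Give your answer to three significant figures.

Flux at the orbit: S = 1366/(8.18)² = 20.41 W/m².
Only a fraction (1−α) is absorbed and it's spread over 4πR², so ΔF = (1−α)ΔS/4 = 0.1939 W/m².

0.194 W/m²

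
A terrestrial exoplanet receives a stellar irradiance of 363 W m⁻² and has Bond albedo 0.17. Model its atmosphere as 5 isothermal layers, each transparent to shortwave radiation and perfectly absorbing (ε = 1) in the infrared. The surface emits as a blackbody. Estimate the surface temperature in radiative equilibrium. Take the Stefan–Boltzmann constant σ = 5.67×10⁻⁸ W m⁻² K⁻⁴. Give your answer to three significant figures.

299 kelvin

Top-of-atmosphere balance: σT_e⁴ = S(1−α)/4 = 75.32 W m⁻² → T_e = 190.9 K.
Layer-by-layer balance gives σT_s⁴ = (N+1)σT_e⁴, so T_s = 6^¼·190.9 = 298.8 K.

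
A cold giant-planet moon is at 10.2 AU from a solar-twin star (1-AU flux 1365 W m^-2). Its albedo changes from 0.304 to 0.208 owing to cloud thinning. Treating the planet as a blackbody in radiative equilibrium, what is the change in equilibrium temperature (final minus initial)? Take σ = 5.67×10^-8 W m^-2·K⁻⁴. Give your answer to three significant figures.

Irradiance scales as 1/d², so S = 1365 W m^-2 × (1/10.2)² = 13.12 W m^-2.
Initial: T₁ = [S(1−0.304)/(4σ)]^(1/4) = 79.66 K.
After:  T₂ = [13.12·0.792/(4σ)]^(1/4) = 82.27 K.
ΔT = T₂ − T₁ = 2.615 K.

2.62 kelvin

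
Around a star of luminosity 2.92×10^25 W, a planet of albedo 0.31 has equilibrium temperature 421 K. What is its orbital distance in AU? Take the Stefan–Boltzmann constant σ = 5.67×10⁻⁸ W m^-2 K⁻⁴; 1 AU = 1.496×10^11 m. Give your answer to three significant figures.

The flux needed for this T is 4σT⁴/(1−0.31) = 10330 W m^-2.
S = L/(4πd²) → d = √(L/4πS) = √(2.92×10^25/(4π·10330)) = 1.500×10^10 m = 0.1003 AU.

0.100 AU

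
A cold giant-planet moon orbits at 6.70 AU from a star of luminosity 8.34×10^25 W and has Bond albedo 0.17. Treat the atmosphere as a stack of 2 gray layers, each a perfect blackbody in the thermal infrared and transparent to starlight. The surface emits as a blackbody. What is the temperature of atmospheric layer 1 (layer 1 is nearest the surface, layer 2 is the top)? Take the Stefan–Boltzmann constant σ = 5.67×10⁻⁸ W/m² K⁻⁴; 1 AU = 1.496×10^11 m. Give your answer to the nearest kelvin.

Orbital distance: d = 6.70 AU = 1.002×10^12 m.
Spreading L over a sphere of radius d: S = 8.34×10^25/(4π·1.00×10^12²) = 6.606 W/m².
The effective emission temperature is T_e = [S(1−α)/(4σ)]^¼ = 70.12 K.
In the N-layer model, layer k (counted from the surface) has T_k = (N+1−k)^(1/4)·T_e.
T_1 = (2)^(1/4)·70.12 = 83.39 K.

83 K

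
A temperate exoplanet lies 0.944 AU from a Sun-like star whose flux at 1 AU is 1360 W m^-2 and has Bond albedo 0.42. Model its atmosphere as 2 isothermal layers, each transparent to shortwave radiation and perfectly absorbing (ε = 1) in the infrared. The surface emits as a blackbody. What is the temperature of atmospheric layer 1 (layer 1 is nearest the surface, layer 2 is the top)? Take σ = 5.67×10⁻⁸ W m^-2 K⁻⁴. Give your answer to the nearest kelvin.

By the inverse-square law, S = 1360/0.944² = 1526 W m^-2.
Top-of-atmosphere balance: σT_e⁴ = S(1−α)/4 = 221.3 W m^-2 → T_e = 249.9 K.
Each opaque layer satisfies 2T_j⁴ = T_{j−1}⁴ + T_{j+1}⁴, giving T_k⁴ = (N+1−k)T_e⁴.
T_1 = (2)^(1/4)·249.9 = 297.2 K.

297 K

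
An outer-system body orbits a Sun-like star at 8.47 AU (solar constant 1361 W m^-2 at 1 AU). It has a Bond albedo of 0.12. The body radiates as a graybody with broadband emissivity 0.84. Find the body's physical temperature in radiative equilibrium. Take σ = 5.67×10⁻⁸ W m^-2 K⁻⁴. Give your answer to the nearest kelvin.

Flux at the orbit: S = 1361/(8.47)² = 18.97 W m^-2.
The planet absorbs (1−α)S over its disc πR² and re-emits over 4πR², so the mean absorbed flux is (1−0.12)·18.97/4 = 4.174 W m^-2.
Equating to εσT⁴ with ε = 0.84: T = (4.174/0.84σ)^(1/4) = 96.75 K.

97 K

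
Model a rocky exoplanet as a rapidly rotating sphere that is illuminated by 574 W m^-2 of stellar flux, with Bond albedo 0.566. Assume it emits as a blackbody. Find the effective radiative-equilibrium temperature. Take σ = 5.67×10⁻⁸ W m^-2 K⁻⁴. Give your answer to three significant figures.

182 K

Averaging over the sphere, the absorbed flux is S(1−α)/4 = 62.28 W m^-2.
Balancing against σT⁴: T = (62.28/5.67×10⁻⁸)^(1/4) = 182.0 K.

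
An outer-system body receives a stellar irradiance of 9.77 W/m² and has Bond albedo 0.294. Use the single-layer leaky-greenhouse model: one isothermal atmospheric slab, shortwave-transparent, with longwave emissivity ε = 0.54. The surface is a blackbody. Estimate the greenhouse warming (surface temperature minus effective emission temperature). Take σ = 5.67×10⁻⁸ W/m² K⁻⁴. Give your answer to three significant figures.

6.08 kelvin

Effective emission temperature (TOA balance): σT_e⁴ = S(1−α)/4 = 1.724 W/m² → T_e = 74.26 K.
The surface balance (absorbed SW + ε·downward IR = σT_s⁴) with T_a⁴ = T_s⁴/2 reduces to T_s = T_e·[2/(2−ε)]^¼ = 80.34 K.
The atmosphere warms the surface by 6.079 K.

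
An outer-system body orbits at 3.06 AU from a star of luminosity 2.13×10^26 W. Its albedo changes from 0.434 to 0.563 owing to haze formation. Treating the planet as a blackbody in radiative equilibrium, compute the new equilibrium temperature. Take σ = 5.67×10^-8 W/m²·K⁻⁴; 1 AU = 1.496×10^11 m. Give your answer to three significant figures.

112 kelvin

Orbital distance: d = 3.06 AU = 4.578×10^11 m.
Flux at the orbit: S = L/(4πd²) = 2.13×10^26/(4π·(4.58×10^11)²) = 80.88 W/m².
With the new albedo, S(1−α₂)/4 = 8.837 W/m², so T₂ = 111.7 K.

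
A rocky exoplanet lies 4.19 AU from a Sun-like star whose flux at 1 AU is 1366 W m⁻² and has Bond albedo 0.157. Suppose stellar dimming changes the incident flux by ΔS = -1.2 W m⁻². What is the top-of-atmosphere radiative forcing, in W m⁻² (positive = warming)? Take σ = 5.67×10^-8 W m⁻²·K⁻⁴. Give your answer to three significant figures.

Irradiance scales as 1/d², so S = 1366 W m⁻² × (1/4.19)² = 77.81 W m⁻².
TOA radiative forcing: ΔF = (1−α)ΔS/4 = 0.843·(-1.2)/4 = -0.2529 W m⁻².

-0.253 W m⁻²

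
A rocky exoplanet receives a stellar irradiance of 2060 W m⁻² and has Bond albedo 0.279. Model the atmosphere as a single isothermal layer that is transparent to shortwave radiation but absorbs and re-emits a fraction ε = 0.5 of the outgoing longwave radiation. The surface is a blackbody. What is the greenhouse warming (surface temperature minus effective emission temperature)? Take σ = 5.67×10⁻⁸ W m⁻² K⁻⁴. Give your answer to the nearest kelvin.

Effective emission temperature (TOA balance): σT_e⁴ = S(1−α)/4 = 371.3 W m⁻² → T_e = 284.5 K.
Surface balance with a leaky layer gives σT_s⁴ = σT_e⁴·2/(2−ε), so T_s = T_e·[2/(2−0.5)]^(1/4) = 305.7 K.
T_s − T_e = 305.7 − 284.5 = 21.21 K.

21 kelvin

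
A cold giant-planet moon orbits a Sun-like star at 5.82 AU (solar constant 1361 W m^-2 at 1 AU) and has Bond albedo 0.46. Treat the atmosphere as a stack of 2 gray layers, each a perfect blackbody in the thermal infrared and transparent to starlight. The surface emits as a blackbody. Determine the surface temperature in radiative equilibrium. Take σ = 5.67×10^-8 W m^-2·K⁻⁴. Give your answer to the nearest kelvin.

130 K

Irradiance scales as 1/d², so S = 1361 W m^-2 × (1/5.82)² = 40.18 W m^-2.
OLR = S(1−α)/4 = 5.424 W m^-2; the top layer radiates at T_e = 98.90 K.
With N = 2 opaque layers, T_s = (N+1)^(1/4)·T_e = 3^(1/4)·98.90 = 130.2 K.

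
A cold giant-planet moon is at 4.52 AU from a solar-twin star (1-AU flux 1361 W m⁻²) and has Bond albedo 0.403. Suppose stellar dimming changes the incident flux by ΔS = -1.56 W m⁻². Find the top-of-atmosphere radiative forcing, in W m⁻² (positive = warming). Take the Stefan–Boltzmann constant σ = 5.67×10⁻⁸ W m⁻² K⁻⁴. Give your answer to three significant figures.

Irradiance scales as 1/d², so S = 1361 W m⁻² × (1/4.52)² = 66.62 W m⁻².
ΔF = Δ[S(1−α)]/4 = (1−0.403)·-1.56/4 = -0.2328 W m⁻².

-0.233 W m⁻²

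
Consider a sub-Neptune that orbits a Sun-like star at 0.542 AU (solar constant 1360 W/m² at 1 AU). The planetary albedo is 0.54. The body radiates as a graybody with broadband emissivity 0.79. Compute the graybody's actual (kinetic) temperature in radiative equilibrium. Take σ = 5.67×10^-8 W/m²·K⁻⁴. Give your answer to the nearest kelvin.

330 kelvin

Irradiance scales as 1/d², so S = 1360 W/m² × (1/0.542)² = 4630 W/m².
The planet absorbs (1−α)S over its disc πR² and re-emits over 4πR², so the mean absorbed flux is (1−0.54)·4630/4 = 532.4 W/m².
Equating to εσT⁴ with ε = 0.79: T = (532.4/0.79σ)^(1/4) = 330.2 K.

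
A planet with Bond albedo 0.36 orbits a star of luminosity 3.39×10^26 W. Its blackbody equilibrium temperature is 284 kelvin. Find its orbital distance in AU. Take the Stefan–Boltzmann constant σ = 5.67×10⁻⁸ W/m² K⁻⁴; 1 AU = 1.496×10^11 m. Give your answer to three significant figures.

The flux needed for this T is 4σT⁴/(1−0.36) = 2305 W/m².
Then d = [L/(4πS)]^(1/2) = 1.082×10^11 m, i.e. 0.7231 AU.

0.723 AU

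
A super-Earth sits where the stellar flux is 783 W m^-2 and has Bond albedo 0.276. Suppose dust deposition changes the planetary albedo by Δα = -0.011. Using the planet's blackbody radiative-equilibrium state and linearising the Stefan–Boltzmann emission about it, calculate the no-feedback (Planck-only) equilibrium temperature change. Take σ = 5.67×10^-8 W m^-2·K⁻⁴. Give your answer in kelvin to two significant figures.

0.85 K

Reference equilibrium: T_e = [S(1−α)/(4σ)]^(1/4) = 223.6 K.
ΔF = −(S/4)Δα = −(783.0/4)×(-0.011) = 2.153 W m^-2.
Planck response: λ_P = 4σT_e³ = 4·5.67×10⁻⁸·(223.6)³ = 2.535 W m^-2/K.
ΔT₀ = ΔF/λ_P = 2.153/2.535 = 0.849 K.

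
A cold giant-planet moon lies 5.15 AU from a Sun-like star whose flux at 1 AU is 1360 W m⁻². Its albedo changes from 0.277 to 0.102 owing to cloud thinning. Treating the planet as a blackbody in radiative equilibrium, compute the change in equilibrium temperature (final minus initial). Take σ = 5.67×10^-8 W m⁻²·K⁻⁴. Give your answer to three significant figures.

6.30 K

Flux at the orbit: S = 1360/(5.15)² = 51.28 W m⁻².
Initial: T₁ = [S(1−0.277)/(4σ)]^(1/4) = 113.1 K.
Final:   T₂ = [S(1−0.102)/(4σ)]^(1/4) = 119.4 K.
Change: 119.4 − 113.1 = 6.296 K.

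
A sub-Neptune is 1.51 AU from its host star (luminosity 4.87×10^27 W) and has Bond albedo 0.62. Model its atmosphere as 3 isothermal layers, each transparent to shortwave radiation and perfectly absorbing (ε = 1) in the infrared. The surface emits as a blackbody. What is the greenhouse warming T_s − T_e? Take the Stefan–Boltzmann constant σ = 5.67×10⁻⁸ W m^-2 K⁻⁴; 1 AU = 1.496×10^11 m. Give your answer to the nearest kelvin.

d = 1.51 × 1.496×10^11 m = 2.259×10^11 m.
Spreading L over a sphere of radius d: S = 4.87×10^27/(4π·2.26×10^11²) = 7595 W m^-2.
The effective emission temperature is T_e = [S(1−α)/(4σ)]^¼ = 335.9 K.
Surface: T_s = (4)^¼·T_e = 475.0 K.
Warming: T_s − T_e = 139.1 K.

139 K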